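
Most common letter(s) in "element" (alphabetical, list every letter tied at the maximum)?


Word: "element"
Letter counts:
  'e': 3
  'l': 1
  'm': 1
  'n': 1
  't': 1
Maximum count = 3
Most frequent = 'e' (3 times each)


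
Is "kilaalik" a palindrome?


Word: "kilaalik"
Reversed: "kilaalik"
Forward == Backward? kilaalik == kilaalik
Palindrome = Yes


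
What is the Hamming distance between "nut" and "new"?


Comparing character by character (same length = 3):
  Pos 0: 'n' vs 'n' =
  Pos 1: 'u' vs 'e' !=
  Pos 2: 't' vs 'w' !=
Hamming distance = 2


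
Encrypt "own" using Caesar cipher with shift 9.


Word: "own"
Shift: 9
Each letter → (letter + shift) mod 26:
  'o' (14) + 9 = 23 → 'x'
  'w' (22) + 9 = 5 → 'f'
  'n' (13) + 9 = 22 → 'w'
Result = "xfw"


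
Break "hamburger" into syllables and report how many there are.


Word: "hamburger"
Syllable breakdown: ham-bur-ger
Counting: 3 parts
= 3 syllables


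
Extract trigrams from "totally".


Word: "totally" (length 7)
Number of trigrams = 7 - 3 + 1 = 5
  Position 0: "tot"
  Position 1: "ota"
  Position 2: "tal"
  Position 3: "all"
  Position 4: "lly"
Trigrams = "tot", "ota", "tal", "all", "lly"


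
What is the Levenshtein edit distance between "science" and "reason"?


Word 1: "science" (length 7)
Word 2: "reason" (length 6)
One optimal edit sequence (insert/delete/substitute each cost 1):
  1. delete 's'  (+1)
  2. substitute 'c' -> 'r'  (+1)
  3. substitute 'i' -> 'e'  (+1)
  4. substitute 'e' -> 'a'  (+1)
  5. substitute 'n' -> 's'  (+1)
  6. substitute 'c' -> 'o'  (+1)
  7. substitute 'e' -> 'n'  (+1)
Total edit operations: 7
Edit distance = 7


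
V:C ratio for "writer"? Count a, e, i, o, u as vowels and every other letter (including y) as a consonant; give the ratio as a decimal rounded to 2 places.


Word: "writer"
Vowels (a,e,i,o,u): 2
Consonants: 4
Ratio = 2/4
= 0.50


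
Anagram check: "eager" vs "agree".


Word 1: "eager" → sorted: aeegr
Word 2: "agree" → sorted: aeegr
Same letters? aeegr == aeegr
Anagram = Yes


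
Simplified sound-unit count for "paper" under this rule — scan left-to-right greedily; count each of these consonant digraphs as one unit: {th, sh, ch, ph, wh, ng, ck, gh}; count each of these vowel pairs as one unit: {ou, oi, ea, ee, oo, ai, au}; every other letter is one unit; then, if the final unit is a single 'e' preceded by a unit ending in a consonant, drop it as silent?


Word: "paper" (5 letters)
Left-to-right scan:
  1. 'p' (letter)
  2. 'a' (letter)
  3. 'p' (letter)
  4. 'e' (letter)
  5. 'r' (letter)
Units from scan: 5
Sound units = 5 units


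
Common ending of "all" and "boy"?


Word 1: "all"
Word 2: "boy"
Comparing from end:
  Pos -1: 'l' != 'y' (stop)
LCS = "" (length 0)


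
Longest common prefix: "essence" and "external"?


Word 1: "essence"
Word 2: "external"
Comparing from start:
  Pos 0: 'e' == 'e'
  Pos 1: 's' != 'x' (stop)
LCP = "e" (length 1)


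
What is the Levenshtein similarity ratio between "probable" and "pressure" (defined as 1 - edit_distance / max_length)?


Word 1: "probable" (length 8)
Word 2: "pressure" (length 8)
One optimal edit sequence:
  1. keep 'p'
  2. keep 'r'
  3. substitute 'o' -> 'e'  (+1)
  4. substitute 'b' -> 's'  (+1)
  5. substitute 'a' -> 's'  (+1)
  6. substitute 'b' -> 'u'  (+1)
  7. substitute 'l' -> 'r'  (+1)
  8. keep 'e'
Edit distance = 5
Max length = max(8, 8) = 8
Similarity = 1 - 5/8
= 0.3750


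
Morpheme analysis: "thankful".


Word: "thankful"
Morphemes: thank / -ful
Each morpheme carries meaning
= 2 morphemes


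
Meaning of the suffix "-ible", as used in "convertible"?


Suffix: -ible
Example: convertible (convert + -ible)
Meaning = capable of


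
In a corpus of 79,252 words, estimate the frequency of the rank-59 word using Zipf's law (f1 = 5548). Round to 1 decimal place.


Zipf's law: f(r) = f(1) / r
f(1) = 5548
f(59) = 5548 / 59
= 94.0 occurrences


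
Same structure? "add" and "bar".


Pattern of "add": [0, 1, 1]
Pattern of "bar": [0, 1, 2]
Patterns do not match
Same pattern = No


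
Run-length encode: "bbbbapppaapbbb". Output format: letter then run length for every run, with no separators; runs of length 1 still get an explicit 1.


String: "bbbbapppaapbbb"
Scanning for consecutive runs:
  'b' x 4
  'a' x 1
  'p' x 3
  'a' x 2
  'p' x 1
  'b' x 3
RLE = "b4a1p3a2p1b3"


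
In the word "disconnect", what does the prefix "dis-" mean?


Prefix: dis-
As in: disconnect -> dis- + connect
Meaning = not / opposite


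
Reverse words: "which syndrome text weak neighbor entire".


Original: "which syndrome text weak neighbor entire"
Words (1..n): which | syndrome | text | weak | neighbor | entire
Reversed (n..1): entire | neighbor | weak | text | syndrome | which
Result = "entire neighbor weak text syndrome which"


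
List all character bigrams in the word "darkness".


Word: "darkness" (length 8)
Number of bigrams = 8 - 2 + 1 = 7
  Position 0: "da"
  Position 1: "ar"
  Position 2: "rk"
  Position 3: "kn"
  Position 4: "ne"
  Position 5: "es"
  Position 6: "ss"
Bigrams = "da", "ar", "rk", "kn", "ne", "es", "ss"


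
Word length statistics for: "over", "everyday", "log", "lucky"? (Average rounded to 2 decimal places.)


Lengths: "over"=4, "everyday"=8, "log"=3, "lucky"=5
Sum = 20, Count = 4
Average = 20/4 = 5.00
= avg=5.00, min=3, max=8


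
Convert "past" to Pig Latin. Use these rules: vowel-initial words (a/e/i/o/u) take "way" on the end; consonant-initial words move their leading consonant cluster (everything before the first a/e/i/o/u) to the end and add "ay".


Word: "past"
Starts with consonant(s) → move to end, add 'ay'
Consonant cluster: "p"
Pig Latin = "astpay"


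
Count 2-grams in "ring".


Word: "ring" (length 4)
Number of 2-grams = length - 2 + 1 = 4 - 2 + 1
= 3


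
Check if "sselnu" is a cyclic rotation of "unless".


Word: "unless", Candidate: "sselnu"
Method: check if candidate is substring of word+word
"unlessunless" contains "sselnu"? No
Is rotation = No


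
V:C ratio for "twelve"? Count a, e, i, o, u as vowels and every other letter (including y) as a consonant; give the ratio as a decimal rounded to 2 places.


Word: "twelve"
Vowels (a,e,i,o,u): 2
Consonants: 4
Ratio = 2/4
= 0.50


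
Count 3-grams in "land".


Word: "land" (length 4)
Number of 3-grams = length - 3 + 1 = 4 - 3 + 1
= 2


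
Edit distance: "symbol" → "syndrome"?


Word 1: "symbol" (length 6)
Word 2: "syndrome" (length 8)
One optimal edit sequence (insert/delete/substitute each cost 1):
  1. keep 's'
  2. keep 'y'
  3. insert 'n'  (+1)
  4. substitute 'm' -> 'd'  (+1)
  5. substitute 'b' -> 'r'  (+1)
  6. keep 'o'
  7. insert 'm'  (+1)
  8. substitute 'l' -> 'e'  (+1)
Total edit operations: 5
Edit distance = 5


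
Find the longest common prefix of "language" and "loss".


Word 1: "language"
Word 2: "loss"
Comparing from start:
  Pos 0: 'l' == 'l'
  Pos 1: 'a' != 'o' (stop)
LCP = "l" (length 1)


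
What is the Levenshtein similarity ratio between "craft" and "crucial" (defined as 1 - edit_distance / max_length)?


Word 1: "craft" (length 5)
Word 2: "crucial" (length 7)
One optimal edit sequence:
  1. keep 'c'
  2. keep 'r'
  3. insert 'u'  (+1)
  4. insert 'c'  (+1)
  5. substitute 'a' -> 'i'  (+1)
  6. substitute 'f' -> 'a'  (+1)
  7. substitute 't' -> 'l'  (+1)
Edit distance = 5
Max length = max(5, 7) = 7
Similarity = 1 - 5/7
= 0.2857


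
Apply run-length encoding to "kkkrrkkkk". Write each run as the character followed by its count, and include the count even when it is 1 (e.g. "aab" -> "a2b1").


String: "kkkrrkkkk"
Scanning for consecutive runs:
  'k' x 3
  'r' x 2
  'k' x 4
RLE = "k3r2k4"


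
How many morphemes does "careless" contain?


Word: "careless"
Morphemes: care / -less
Each morpheme carries meaning
= 2 morphemes


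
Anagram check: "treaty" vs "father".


Word 1: "treaty" → sorted: aertty
Word 2: "father" → sorted: aefhrt
Same letters? aertty != aefhrt
Anagram = No


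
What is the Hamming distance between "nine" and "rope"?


Comparing character by character (same length = 4):
  Pos 0: 'n' vs 'r' !=
  Pos 1: 'i' vs 'o' !=
  Pos 2: 'n' vs 'p' !=
  Pos 3: 'e' vs 'e' =
Hamming distance = 3


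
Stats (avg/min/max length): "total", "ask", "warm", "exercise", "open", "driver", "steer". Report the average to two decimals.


Lengths: "total"=5, "ask"=3, "warm"=4, "exercise"=8, "open"=4, "driver"=6, "steer"=5
Sum = 35, Count = 7
Average = 35/7 = 5.00
= avg=5.00, min=3, max=8


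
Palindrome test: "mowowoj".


Word: "mowowoj"
Reversed: "jowowom"
Forward == Backward? mowowoj != jowowom
Palindrome = No


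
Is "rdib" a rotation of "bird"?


Word: "bird", Candidate: "rdib"
Method: check if candidate is substring of word+word
"birdbird" contains "rdib"? No
Is rotation = No


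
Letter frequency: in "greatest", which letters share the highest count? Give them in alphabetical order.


Word: "greatest"
Letter counts:
  'a': 1
  'e': 2
  'g': 1
  'r': 1
  's': 1
  't': 2
Maximum count = 2
Most frequent = 'e', 't' (2 times each)


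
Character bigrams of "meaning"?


Word: "meaning" (length 7)
Number of bigrams = 7 - 2 + 1 = 6
  Position 0: "me"
  Position 1: "ea"
  Position 2: "an"
  Position 3: "ni"
  Position 4: "in"
  Position 5: "ng"
Bigrams = "me", "ea", "an", "ni", "in", "ng"


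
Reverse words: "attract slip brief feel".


Original: "attract slip brief feel"
Words (1..n): attract | slip | brief | feel
Reversed (n..1): feel | brief | slip | attract
Result = "feel brief slip attract"


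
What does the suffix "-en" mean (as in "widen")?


Suffix: -en
Example: widen (wide + -en, with a spelling change)
Meaning = to make / become


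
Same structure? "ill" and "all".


Pattern of "ill": [0, 1, 1]
Pattern of "all": [0, 1, 1]
Patterns match
Same pattern = Yes


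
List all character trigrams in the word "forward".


Word: "forward" (length 7)
Number of trigrams = 7 - 3 + 1 = 5
  Position 0: "for"
  Position 1: "orw"
  Position 2: "rwa"
  Position 3: "war"
  Position 4: "ard"
Trigrams = "for", "orw", "rwa", "war", "ard"


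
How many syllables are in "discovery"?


Word: "discovery"
Syllable breakdown: dis / cov / er / y
Counting: 4 parts
= 4 syllables


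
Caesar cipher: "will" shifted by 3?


Word: "will"
Shift: 3
Each letter → (letter + shift) mod 26:
  'w' (22) + 3 = 25 → 'z'
  'i' (8) + 3 = 11 → 'l'
  'l' (11) + 3 = 14 → 'o'
  'l' (11) + 3 = 14 → 'o'
Result = "zloo"


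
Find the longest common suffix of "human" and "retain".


Word 1: "human"
Word 2: "retain"
Comparing from end:
  Pos -1: 'n' == 'n'
  Pos -2: 'a' != 'i' (stop)
LCS = "n" (length 1)


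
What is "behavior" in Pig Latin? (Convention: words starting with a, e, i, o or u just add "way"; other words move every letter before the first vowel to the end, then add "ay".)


Word: "behavior"
Starts with consonant(s) → move to end, add 'ay'
Consonant cluster: "b"
Pig Latin = "ehaviorbay"


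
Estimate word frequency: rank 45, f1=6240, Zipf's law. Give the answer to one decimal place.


Zipf's law: f(r) = f(1) / r
f(1) = 6240
f(45) = 6240 / 45
= 138.7 occurrences


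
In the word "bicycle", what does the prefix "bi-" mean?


Prefix: bi-
Example: bicycle = bi- + cycle
Meaning = two


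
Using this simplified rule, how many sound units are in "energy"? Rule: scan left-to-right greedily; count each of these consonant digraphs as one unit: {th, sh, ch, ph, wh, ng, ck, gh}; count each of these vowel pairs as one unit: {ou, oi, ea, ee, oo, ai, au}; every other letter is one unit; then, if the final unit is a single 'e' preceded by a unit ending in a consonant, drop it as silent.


Word: "energy" (6 letters)
Left-to-right scan:
  [1] 'e' (letter)
  [2] 'n' (letter)
  [3] 'e' (letter)
  [4] 'r' (letter)
  [5] 'g' (letter)
  [6] 'y' (letter)
Units from scan: 6
Sound units = 6 units


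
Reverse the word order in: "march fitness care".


Original: "march fitness care"
Words (1..n): march | fitness | care
Reversed (n..1): care | fitness | march
Result = "care fitness march"


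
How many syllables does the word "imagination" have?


Word: "imagination"
Syllable breakdown: i-mag-i-na-tion
Counting: 5 parts
= 5 syllables


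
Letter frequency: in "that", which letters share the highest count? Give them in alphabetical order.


Word: "that"
Letter counts:
  'a': 1
  'h': 1
  't': 2
Maximum count = 2
Most frequent = 't' (2 times each)


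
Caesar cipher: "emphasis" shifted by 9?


Word: "emphasis"
Shift: 9
Each letter → (letter + shift) mod 26:
  'e' (4) + 9 = 13 → 'n'
  'm' (12) + 9 = 21 → 'v'
  'p' (15) + 9 = 24 → 'y'
  'h' (7) + 9 = 16 → 'q'
  'a' (0) + 9 = 9 → 'j'
  's' (18) + 9 = 1 → 'b'
  'i' (8) + 9 = 17 → 'r'
  's' (18) + 9 = 1 → 'b'
Result = "nvyqjbrb"


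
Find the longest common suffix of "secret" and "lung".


Word 1: "secret"
Word 2: "lung"
Comparing from end:
  Pos -1: 't' != 'g' (stop)
LCS = "" (length 0)


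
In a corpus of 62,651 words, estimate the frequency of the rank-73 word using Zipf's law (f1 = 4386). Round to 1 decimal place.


Zipf's law: f(r) = f(1) / r
f(1) = 4386
f(73) = 4386 / 73
= 60.1 occurrences


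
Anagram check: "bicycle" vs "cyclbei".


Word 1: "bicycle" → sorted: bcceily
Word 2: "cyclbei" → sorted: bcceily
Same letters? bcceily == bcceily
Anagram = Yes


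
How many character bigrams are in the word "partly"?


Word: "partly" (length 6)
Number of 2-grams = length - 2 + 1 = 6 - 2 + 1
= 5


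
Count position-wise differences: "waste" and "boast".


Comparing character by character (same length = 5):
  Pos 0: 'w' vs 'b' !=
  Pos 1: 'a' vs 'o' !=
  Pos 2: 's' vs 'a' !=
  Pos 3: 't' vs 's' !=
  Pos 4: 'e' vs 't' !=
Hamming distance = 5


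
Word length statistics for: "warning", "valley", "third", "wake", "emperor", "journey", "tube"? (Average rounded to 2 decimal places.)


Lengths: "warning"=7, "valley"=6, "third"=5, "wake"=4, "emperor"=7, "journey"=7, "tube"=4
Sum = 40, Count = 7
Average = 40/7 = 5.71
= avg=5.71, min=4, max=7


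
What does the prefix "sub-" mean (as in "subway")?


Prefix: sub-
Example: subway (sub- + way)
Meaning = under / below


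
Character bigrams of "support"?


Word: "support" (length 7)
Number of bigrams = 7 - 2 + 1 = 6
  Position 0: "su"
  Position 1: "up"
  Position 2: "pp"
  Position 3: "po"
  Position 4: "or"
  Position 5: "rt"
Bigrams = "su", "up", "pp", "po", "or", "rt"


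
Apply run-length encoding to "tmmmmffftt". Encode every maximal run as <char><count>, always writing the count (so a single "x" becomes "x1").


String: "tmmmmffftt"
Scanning for consecutive runs:
  't' x 1
  'm' x 4
  'f' x 3
  't' x 2
RLE = "t1m4f3t2"


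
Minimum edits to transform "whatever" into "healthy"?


Word 1: "whatever" (length 8)
Word 2: "healthy" (length 7)
One optimal edit sequence (insert/delete/substitute each cost 1):
  1. delete 'w'  (+1)
  2. keep 'h'
  3. substitute 'a' -> 'e'  (+1)
  4. substitute 't' -> 'a'  (+1)
  5. substitute 'e' -> 'l'  (+1)
  6. substitute 'v' -> 't'  (+1)
  7. substitute 'e' -> 'h'  (+1)
  8. substitute 'r' -> 'y'  (+1)
Total edit operations: 7
Edit distance = 7


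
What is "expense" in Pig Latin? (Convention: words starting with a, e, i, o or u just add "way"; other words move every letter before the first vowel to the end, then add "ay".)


Word: "expense"
Starts with vowel → add 'way'
Pig Latin = "expenseway"


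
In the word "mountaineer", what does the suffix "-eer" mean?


Suffix: -eer
As in: mountaineer -> mountain + -eer
Meaning = one who is concerned with


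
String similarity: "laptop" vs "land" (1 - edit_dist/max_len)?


Word 1: "laptop" (length 6)
Word 2: "land" (length 4)
One optimal edit sequence:
  1. keep 'l'
  2. keep 'a'
  3. delete 'p'  (+1)
  4. delete 't'  (+1)
  5. substitute 'o' -> 'n'  (+1)
  6. substitute 'p' -> 'd'  (+1)
Edit distance = 4
Max length = max(6, 4) = 6
Similarity = 1 - 4/6
= 0.3333


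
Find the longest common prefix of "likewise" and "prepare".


Word 1: "likewise"
Word 2: "prepare"
Comparing from start:
  Pos 0: 'l' != 'p' (stop)
LCP = "" (length 0)


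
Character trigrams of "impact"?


Word: "impact" (length 6)
Number of trigrams = 6 - 3 + 1 = 4
  Position 0: "imp"
  Position 1: "mpa"
  Position 2: "pac"
  Position 3: "act"
Trigrams = "imp", "mpa", "pac", "act"


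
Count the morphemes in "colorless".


Word: "colorless"
Morphemes: color | -less
Each morpheme carries meaning
= 2 morphemes


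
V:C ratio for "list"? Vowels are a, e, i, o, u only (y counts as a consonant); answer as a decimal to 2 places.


Word: "list"
Vowels (a,e,i,o,u): 1
Consonants: 3
Ratio = 1/3
= 0.33


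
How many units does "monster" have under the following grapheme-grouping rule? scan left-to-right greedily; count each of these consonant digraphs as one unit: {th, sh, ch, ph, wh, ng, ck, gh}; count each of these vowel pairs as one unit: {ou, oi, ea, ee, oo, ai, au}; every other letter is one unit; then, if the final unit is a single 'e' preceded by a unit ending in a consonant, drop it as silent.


Word: "monster" (7 letters)
Left-to-right scan:
  [1] 'm' (letter)
  [2] 'o' (letter)
  [3] 'n' (letter)
  [4] 's' (letter)
  [5] 't' (letter)
  [6] 'e' (letter)
  [7] 'r' (letter)
Units from scan: 7
Sound units = 7 units


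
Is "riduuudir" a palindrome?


Word: "riduuudir"
Reversed: "riduuudir"
Forward == Backward? riduuudir == riduuudir
Palindrome = Yes


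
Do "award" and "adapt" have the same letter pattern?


Pattern of "award": [0, 1, 0, 2, 3]
Pattern of "adapt": [0, 1, 0, 2, 3]
Patterns match
Same pattern = Yes


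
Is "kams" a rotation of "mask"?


Word: "mask", Candidate: "kams"
Method: check if candidate is substring of word+word
"maskmask" contains "kams"? No
Is rotation = No


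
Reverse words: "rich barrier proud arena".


Original: "rich barrier proud arena"
Words (1..n): rich | barrier | proud | arena
Reversed (n..1): arena | proud | barrier | rich
Result = "arena proud barrier rich"


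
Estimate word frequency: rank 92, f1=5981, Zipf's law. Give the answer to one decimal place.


Zipf's law: f(r) = f(1) / r
f(1) = 5981
f(92) = 5981 / 92
= 65.0 occurrences


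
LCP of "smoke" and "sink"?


Word 1: "smoke"
Word 2: "sink"
Comparing from start:
  Pos 0: 's' == 's'
  Pos 1: 'm' != 'i' (stop)
LCP = "s" (length 1)


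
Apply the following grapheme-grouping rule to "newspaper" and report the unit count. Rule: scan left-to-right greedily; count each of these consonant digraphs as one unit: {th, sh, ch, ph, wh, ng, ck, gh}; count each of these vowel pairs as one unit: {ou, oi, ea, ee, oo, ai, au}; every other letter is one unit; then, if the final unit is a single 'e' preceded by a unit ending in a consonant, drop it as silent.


Word: "newspaper" (9 letters)
Left-to-right scan:
  1. 'n' (letter)
  2. 'e' (letter)
  3. 'w' (letter)
  4. 's' (letter)
  5. 'p' (letter)
  6. 'a' (letter)
  7. 'p' (letter)
  8. 'e' (letter)
  9. 'r' (letter)
Units from scan: 9
Sound units = 9 units


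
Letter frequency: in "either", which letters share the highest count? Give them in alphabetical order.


Word: "either"
Letter counts:
  'e': 2
  'h': 1
  'i': 1
  'r': 1
  't': 1
Maximum count = 2
Most frequent = 'e' (2 times each)


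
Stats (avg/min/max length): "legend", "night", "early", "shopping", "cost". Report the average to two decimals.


Lengths: "legend"=6, "night"=5, "early"=5, "shopping"=8, "cost"=4
Sum = 28, Count = 5
Average = 28/5 = 5.60
= avg=5.60, min=4, max=8


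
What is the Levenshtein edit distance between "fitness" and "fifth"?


Word 1: "fitness" (length 7)
Word 2: "fifth" (length 5)
One optimal edit sequence (insert/delete/substitute each cost 1):
  1. keep 'f'
  2. keep 'i'
  3. delete 't'  (+1)
  4. delete 'n'  (+1)
  5. substitute 'e' -> 'f'  (+1)
  6. substitute 's' -> 't'  (+1)
  7. substitute 's' -> 'h'  (+1)
Total edit operations: 5
Edit distance = 5


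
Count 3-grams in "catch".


Word: "catch" (length 5)
Number of 3-grams = length - 3 + 1 = 5 - 3 + 1
= 3


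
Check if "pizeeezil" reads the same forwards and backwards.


Word: "pizeeezil"
Reversed: "lizeeezip"
Forward == Backward? pizeeezil != lizeeezip
Palindrome = No


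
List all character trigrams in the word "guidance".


Word: "guidance" (length 8)
Number of trigrams = 8 - 3 + 1 = 6
  Position 0: "gui"
  Position 1: "uid"
  Position 2: "ida"
  Position 3: "dan"
  Position 4: "anc"
  Position 5: "nce"
Trigrams = "gui", "uid", "ida", "dan", "anc", "nce"


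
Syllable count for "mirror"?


Word: "mirror"
Syllable breakdown: mir · ror
Counting: 2 parts
= 2 syllables


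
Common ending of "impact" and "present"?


Word 1: "impact"
Word 2: "present"
Comparing from end:
  Pos -1: 't' == 't'
  Pos -2: 'c' != 'n' (stop)
LCS = "t" (length 1)


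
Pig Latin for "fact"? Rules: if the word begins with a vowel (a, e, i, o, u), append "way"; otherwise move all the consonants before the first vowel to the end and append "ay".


Word: "fact"
Starts with consonant(s) → move to end, add 'ay'
Consonant cluster: "f"
Pig Latin = "actfay"


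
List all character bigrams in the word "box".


Word: "box" (length 3)
Number of bigrams = 3 - 2 + 1 = 2
  Position 0: "bo"
  Position 1: "ox"
Bigrams = "bo", "ox"


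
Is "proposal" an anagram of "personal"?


Word 1: "personal" → sorted: aelnoprs
Word 2: "proposal" → sorted: aloopprs
Same letters? aelnoprs != aloopprs
Anagram = No


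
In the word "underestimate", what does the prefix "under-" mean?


Prefix: under-
Example: underestimate (under- + estimate)
Meaning = insufficient


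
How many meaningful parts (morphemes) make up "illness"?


Word: "illness"
Morphemes: ill + -ness
Each morpheme carries meaning
= 2 morphemes


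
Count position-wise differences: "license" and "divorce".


Comparing character by character (same length = 7):
  Pos 0: 'l' vs 'd' !=
  Pos 1: 'i' vs 'i' =
  Pos 2: 'c' vs 'v' !=
  Pos 3: 'e' vs 'o' !=
  Pos 4: 'n' vs 'r' !=
  Pos 5: 's' vs 'c' !=
  Pos 6: 'e' vs 'e' =
Hamming distance = 5


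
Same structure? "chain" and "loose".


Pattern of "chain": [0, 1, 2, 3, 4]
Pattern of "loose": [0, 1, 1, 2, 3]
Patterns do not match
Same pattern = No


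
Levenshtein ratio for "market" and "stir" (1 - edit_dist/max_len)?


Word 1: "market" (length 6)
Word 2: "stir" (length 4)
One optimal edit sequence:
  1. delete 'm'  (+1)
  2. delete 'a'  (+1)
  3. substitute 'r' -> 's'  (+1)
  4. substitute 'k' -> 't'  (+1)
  5. substitute 'e' -> 'i'  (+1)
  6. substitute 't' -> 'r'  (+1)
Edit distance = 6
Max length = max(6, 4) = 6
Similarity = 1 - 6/6
= 0.0000


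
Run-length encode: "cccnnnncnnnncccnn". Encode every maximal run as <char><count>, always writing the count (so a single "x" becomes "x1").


String: "cccnnnncnnnncccnn"
Scanning for consecutive runs:
  'c' x 3
  'n' x 4
  'c' x 1
  'n' x 4
  'c' x 3
  'n' x 2
RLE = "c3n4c1n4c3n2"


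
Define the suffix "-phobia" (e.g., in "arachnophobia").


Suffix: -phobia
Example: arachnophobia = arachno- + -phobia
Meaning = fear of


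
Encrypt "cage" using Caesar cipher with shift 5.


Word: "cage"
Shift: 5
Each letter → (letter + shift) mod 26:
  'c' (2) + 5 = 7 → 'h'
  'a' (0) + 5 = 5 → 'f'
  'g' (6) + 5 = 11 → 'l'
  'e' (4) + 5 = 9 → 'j'
Result = "hflj"


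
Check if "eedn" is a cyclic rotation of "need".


Word: "need", Candidate: "eedn"
Method: check if candidate is substring of word+word
"needneed" contains "eedn"? Yes
Is rotation = Yes


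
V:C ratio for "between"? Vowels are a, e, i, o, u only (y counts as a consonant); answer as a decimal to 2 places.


Word: "between"
Vowels (a,e,i,o,u): 3
Consonants: 4
Ratio = 3/4
= 0.75


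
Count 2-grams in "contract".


Word: "contract" (length 8)
Number of 2-grams = length - 2 + 1 = 8 - 2 + 1
= 7


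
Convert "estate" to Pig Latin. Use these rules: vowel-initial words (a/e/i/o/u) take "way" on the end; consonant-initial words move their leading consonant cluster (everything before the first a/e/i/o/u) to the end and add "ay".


Word: "estate"
Starts with vowel → add 'way'
Pig Latin = "estateway"


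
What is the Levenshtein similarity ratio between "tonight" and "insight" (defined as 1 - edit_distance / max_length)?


Word 1: "tonight" (length 7)
Word 2: "insight" (length 7)
One optimal edit sequence:
  1. substitute 't' -> 'i'  (+1)
  2. substitute 'o' -> 'n'  (+1)
  3. substitute 'n' -> 's'  (+1)
  4. keep 'i'
  5. keep 'g'
  6. keep 'h'
  7. keep 't'
Edit distance = 3
Max length = max(7, 7) = 7
Similarity = 1 - 3/7
= 0.5714


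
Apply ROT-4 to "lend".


Word: "lend"
Shift: 4
Each letter → (letter + shift) mod 26:
  'l' (11) + 4 = 15 → 'p'
  'e' (4) + 4 = 8 → 'i'
  'n' (13) + 4 = 17 → 'r'
  'd' (3) + 4 = 7 → 'h'
Result = "pirh"


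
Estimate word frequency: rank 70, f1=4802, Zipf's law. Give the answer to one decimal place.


Zipf's law: f(r) = f(1) / r
f(1) = 4802
f(70) = 4802 / 70
= 68.6 occurrences


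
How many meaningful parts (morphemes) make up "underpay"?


Word: "underpay"
Morphemes: under- / pay
Each morpheme carries meaning
= 2 morphemes


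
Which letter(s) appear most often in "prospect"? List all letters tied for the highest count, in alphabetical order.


Word: "prospect"
Letter counts:
  'c': 1
  'e': 1
  'o': 1
  'p': 2
  'r': 1
  's': 1
  't': 1
Maximum count = 2
Most frequent = 'p' (2 times each)


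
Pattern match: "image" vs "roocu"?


Pattern of "image": [0, 1, 2, 3, 4]
Pattern of "roocu": [0, 1, 1, 2, 3]
Patterns do not match
Same pattern = No


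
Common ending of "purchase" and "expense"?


Word 1: "purchase"
Word 2: "expense"
Comparing from end:
  Pos -1: 'e' == 'e'
  Pos -2: 's' == 's'
  Pos -3: 'a' != 'n' (stop)
LCS = "se" (length 2)


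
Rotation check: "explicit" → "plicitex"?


Word: "explicit", Candidate: "plicitex"
Method: check if candidate is substring of word+word
"explicitexplicit" contains "plicitex"? Yes
Is rotation = Yes


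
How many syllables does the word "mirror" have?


Word: "mirror"
Syllable breakdown: mir · ror
Counting: 2 parts
= 2 syllables


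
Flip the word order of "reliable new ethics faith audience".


Original: "reliable new ethics faith audience"
Words (1..n): reliable | new | ethics | faith | audience
Reversed (n..1): audience | faith | ethics | new | reliable
Result = "audience faith ethics new reliable"


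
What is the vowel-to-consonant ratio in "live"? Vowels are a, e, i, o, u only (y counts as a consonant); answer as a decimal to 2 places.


Word: "live"
Vowels (a,e,i,o,u): 2
Consonants: 2
Ratio = 2/2
= 1.00


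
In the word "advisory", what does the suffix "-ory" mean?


Suffix: -ory
As in: advisory -> advise + -ory, with a spelling change
Meaning = relating to / place for


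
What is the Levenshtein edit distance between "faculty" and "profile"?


Word 1: "faculty" (length 7)
Word 2: "profile" (length 7)
One optimal edit sequence (insert/delete/substitute each cost 1):
  1. substitute 'f' -> 'p'  (+1)
  2. substitute 'a' -> 'r'  (+1)
  3. substitute 'c' -> 'o'  (+1)
  4. substitute 'u' -> 'f'  (+1)
  5. substitute 'l' -> 'i'  (+1)
  6. substitute 't' -> 'l'  (+1)
  7. substitute 'y' -> 'e'  (+1)
Total edit operations: 7
Edit distance = 7


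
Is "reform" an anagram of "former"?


Word 1: "former" → sorted: efmorr
Word 2: "reform" → sorted: efmorr
Same letters? efmorr == efmorr
Anagram = Yes


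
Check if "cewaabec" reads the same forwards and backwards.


Word: "cewaabec"
Reversed: "cebaawec"
Forward == Backward? cewaabec != cebaawec
Palindrome = No


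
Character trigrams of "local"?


Word: "local" (length 5)
Number of trigrams = 5 - 3 + 1 = 3
  Position 0: "loc"
  Position 1: "oca"
  Position 2: "cal"
Trigrams = "loc", "oca", "cal"


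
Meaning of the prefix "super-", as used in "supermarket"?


Prefix: super-
As in: supermarket -> super- + market
Meaning = above / beyond


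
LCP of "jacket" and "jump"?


Word 1: "jacket"
Word 2: "jump"
Comparing from start:
  Pos 0: 'j' == 'j'
  Pos 1: 'a' != 'u' (stop)
LCP = "j" (length 1)


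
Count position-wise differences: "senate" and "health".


Comparing character by character (same length = 6):
  Pos 0: 's' vs 'h' !=
  Pos 1: 'e' vs 'e' =
  Pos 2: 'n' vs 'a' !=
  Pos 3: 'a' vs 'l' !=
  Pos 4: 't' vs 't' =
  Pos 5: 'e' vs 'h' !=
Hamming distance = 4


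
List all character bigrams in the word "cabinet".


Word: "cabinet" (length 7)
Number of bigrams = 7 - 2 + 1 = 6
  Position 0: "ca"
  Position 1: "ab"
  Position 2: "bi"
  Position 3: "in"
  Position 4: "ne"
  Position 5: "et"
Bigrams = "ca", "ab", "bi", "in", "ne", "et"


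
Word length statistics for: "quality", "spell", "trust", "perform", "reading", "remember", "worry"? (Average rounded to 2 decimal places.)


Lengths: "quality"=7, "spell"=5, "trust"=5, "perform"=7, "reading"=7, "remember"=8, "worry"=5
Sum = 44, Count = 7
Average = 44/7 = 6.29
= avg=6.29, min=5, max=8


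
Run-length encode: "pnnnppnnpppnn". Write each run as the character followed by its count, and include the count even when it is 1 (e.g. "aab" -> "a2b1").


String: "pnnnppnnpppnn"
Scanning for consecutive runs:
  'p' x 1
  'n' x 3
  'p' x 2
  'n' x 2
  'p' x 3
  'n' x 2
RLE = "p1n3p2n2p3n2"


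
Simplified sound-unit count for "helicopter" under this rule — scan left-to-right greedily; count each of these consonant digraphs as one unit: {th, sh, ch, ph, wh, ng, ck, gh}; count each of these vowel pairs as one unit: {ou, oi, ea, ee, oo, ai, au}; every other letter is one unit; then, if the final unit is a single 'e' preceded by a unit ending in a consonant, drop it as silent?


Word: "helicopter" (10 letters)
Left-to-right scan:
  1. 'h' (letter)
  2. 'e' (letter)
  3. 'l' (letter)
  4. 'i' (letter)
  5. 'c' (letter)
  6. 'o' (letter)
  7. 'p' (letter)
  8. 't' (letter)
  9. 'e' (letter)
  10. 'r' (letter)
Units from scan: 10
Sound units = 10 units


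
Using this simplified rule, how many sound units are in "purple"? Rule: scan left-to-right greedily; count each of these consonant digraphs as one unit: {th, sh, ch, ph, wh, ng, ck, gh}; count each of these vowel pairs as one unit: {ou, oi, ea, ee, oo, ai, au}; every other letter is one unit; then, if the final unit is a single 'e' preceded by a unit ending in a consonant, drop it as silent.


Word: "purple" (6 letters)
Left-to-right scan:
  1. 'p' (letter)
  2. 'u' (letter)
  3. 'r' (letter)
  4. 'p' (letter)
  5. 'l' (letter)
  6. 'e' (letter)
Units from scan: 6
Final unit is 'e' after a consonant -> drop as silent (-1)
Sound units = 5 units


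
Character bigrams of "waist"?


Word: "waist" (length 5)
Number of bigrams = 5 - 2 + 1 = 4
  Position 0: "wa"
  Position 1: "ai"
  Position 2: "is"
  Position 3: "st"
Bigrams = "wa", "ai", "is", "st"


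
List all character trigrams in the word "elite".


Word: "elite" (length 5)
Number of trigrams = 5 - 3 + 1 = 3
  Position 0: "eli"
  Position 1: "lit"
  Position 2: "ite"
Trigrams = "eli", "lit", "ite"


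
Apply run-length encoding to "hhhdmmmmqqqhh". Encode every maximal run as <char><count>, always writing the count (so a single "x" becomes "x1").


String: "hhhdmmmmqqqhh"
Scanning for consecutive runs:
  'h' x 3
  'd' x 1
  'm' x 4
  'q' x 3
  'h' x 2
RLE = "h3d1m4q3h2"


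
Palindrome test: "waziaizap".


Word: "waziaizap"
Reversed: "paziaizaw"
Forward == Backward? waziaizap != paziaizaw
Palindrome = No


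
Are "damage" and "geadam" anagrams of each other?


Word 1: "damage" → sorted: aadegm
Word 2: "geadam" → sorted: aadegm
Same letters? aadegm == aadegm
Anagram = Yes


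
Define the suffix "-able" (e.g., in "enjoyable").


Suffix: -able
As in: enjoyable -> enjoy + -able
Meaning = capable of


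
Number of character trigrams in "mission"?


Word: "mission" (length 7)
Number of 3-grams = length - 3 + 1 = 7 - 3 + 1
= 5


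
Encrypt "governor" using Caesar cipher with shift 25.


Word: "governor"
Shift: 25
Each letter → (letter + shift) mod 26:
  'g' (6) + 25 = 5 → 'f'
  'o' (14) + 25 = 13 → 'n'
  'v' (21) + 25 = 20 → 'u'
  'e' (4) + 25 = 3 → 'd'
  'r' (17) + 25 = 16 → 'q'
  'n' (13) + 25 = 12 → 'm'
  'o' (14) + 25 = 13 → 'n'
  'r' (17) + 25 = 16 → 'q'
Result = "fnudqmnq"


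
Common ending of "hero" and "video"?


Word 1: "hero"
Word 2: "video"
Comparing from end:
  Pos -1: 'o' == 'o'
  Pos -2: 'r' != 'e' (stop)
LCS = "o" (length 1)


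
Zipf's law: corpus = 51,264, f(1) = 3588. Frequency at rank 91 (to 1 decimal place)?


Zipf's law: f(r) = f(1) / r
f(1) = 3588
f(91) = 3588 / 91
= 39.4 occurrences


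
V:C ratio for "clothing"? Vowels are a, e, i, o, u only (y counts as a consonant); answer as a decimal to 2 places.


Word: "clothing"
Vowels (a,e,i,o,u): 2
Consonants: 6
Ratio = 2/6
= 0.33


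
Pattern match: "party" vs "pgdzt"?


Pattern of "party": [0, 1, 2, 3, 4]
Pattern of "pgdzt": [0, 1, 2, 3, 4]
Patterns match
Same pattern = Yes


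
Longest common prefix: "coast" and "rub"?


Word 1: "coast"
Word 2: "rub"
Comparing from start:
  Pos 0: 'c' != 'r' (stop)
LCP = "" (length 0)


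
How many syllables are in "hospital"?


Word: "hospital"
Syllable breakdown: hos / pi / tal
Counting: 3 parts
= 3 syllables


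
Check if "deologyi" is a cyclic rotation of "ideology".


Word: "ideology", Candidate: "deologyi"
Method: check if candidate is substring of word+word
"ideologyideology" contains "deologyi"? Yes
Is rotation = Yes


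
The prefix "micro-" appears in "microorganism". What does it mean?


Prefix: micro-
Example: microorganism = micro- + organism
Meaning = small


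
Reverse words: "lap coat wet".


Original: "lap coat wet"
Words (1..n): lap | coat | wet
Reversed (n..1): wet | coat | lap
Result = "wet coat lap"


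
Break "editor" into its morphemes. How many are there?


Word: "editor"
Morphemes: edit / -or
Each morpheme carries meaning
= 2 morphemes


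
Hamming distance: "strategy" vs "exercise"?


Comparing character by character (same length = 8):
  Pos 0: 's' vs 'e' !=
  Pos 1: 't' vs 'x' !=
  Pos 2: 'r' vs 'e' !=
  Pos 3: 'a' vs 'r' !=
  Pos 4: 't' vs 'c' !=
  Pos 5: 'e' vs 'i' !=
  Pos 6: 'g' vs 's' !=
  Pos 7: 'y' vs 'e' !=
Hamming distance = 8


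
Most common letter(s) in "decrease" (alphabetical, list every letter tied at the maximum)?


Word: "decrease"
Letter counts:
  'a': 1
  'c': 1
  'd': 1
  'e': 3
  'r': 1
  's': 1
Maximum count = 3
Most frequent = 'e' (3 times each)


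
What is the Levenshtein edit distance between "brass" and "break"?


Word 1: "brass" (length 5)
Word 2: "break" (length 5)
One optimal edit sequence (insert/delete/substitute each cost 1):
  1. keep 'b'
  2. keep 'r'
  3. substitute 'a' -> 'e'  (+1)
  4. substitute 's' -> 'a'  (+1)
  5. substitute 's' -> 'k'  (+1)
Total edit operations: 3
Edit distance = 3


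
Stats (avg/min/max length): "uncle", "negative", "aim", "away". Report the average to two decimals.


Lengths: "uncle"=5, "negative"=8, "aim"=3, "away"=4
Sum = 20, Count = 4
Average = 20/4 = 5.00
= avg=5.00, min=3, max=8


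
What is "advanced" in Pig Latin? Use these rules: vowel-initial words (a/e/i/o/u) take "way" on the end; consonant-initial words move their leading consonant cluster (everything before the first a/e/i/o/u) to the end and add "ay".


Word: "advanced"
Starts with vowel → add 'way'
Pig Latin = "advancedway"


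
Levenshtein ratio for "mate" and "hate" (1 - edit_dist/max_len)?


Word 1: "mate" (length 4)
Word 2: "hate" (length 4)
One optimal edit sequence:
  1. substitute 'm' -> 'h'  (+1)
  2. keep 'a'
  3. keep 't'
  4. keep 'e'
Edit distance = 1
Max length = max(4, 4) = 4
Similarity = 1 - 1/4
= 0.7500


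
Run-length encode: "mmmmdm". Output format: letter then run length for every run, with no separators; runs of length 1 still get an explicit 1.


String: "mmmmdm"
Scanning for consecutive runs:
  'm' x 4
  'd' x 1
  'm' x 1
RLE = "m4d1m1"


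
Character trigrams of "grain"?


Word: "grain" (length 5)
Number of trigrams = 5 - 3 + 1 = 3
  Position 0: "gra"
  Position 1: "rai"
  Position 2: "ain"
Trigrams = "gra", "rai", "ain"


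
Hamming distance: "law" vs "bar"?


Comparing character by character (same length = 3):
  Pos 0: 'l' vs 'b' !=
  Pos 1: 'a' vs 'a' =
  Pos 2: 'w' vs 'r' !=
Hamming distance = 2


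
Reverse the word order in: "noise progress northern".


Original: "noise progress northern"
Words (1..n): noise | progress | northern
Reversed (n..1): northern | progress | noise
Result = "northern progress noise"


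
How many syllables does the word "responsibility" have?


Word: "responsibility"
Syllable breakdown: re | spon | si | bil | i | ty
Counting: 6 parts
= 6 syllables


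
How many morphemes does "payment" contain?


Word: "payment"
Morphemes: pay | -ment
Each morpheme carries meaning
= 2 morphemes


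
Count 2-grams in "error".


Word: "error" (length 5)
Number of 2-grams = length - 2 + 1 = 5 - 2 + 1
= 4


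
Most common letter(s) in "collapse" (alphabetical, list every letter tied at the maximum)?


Word: "collapse"
Letter counts:
  'a': 1
  'c': 1
  'e': 1
  'l': 2
  'o': 1
  'p': 1
  's': 1
Maximum count = 2
Most frequent = 'l' (2 times each)


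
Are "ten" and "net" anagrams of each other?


Word 1: "ten" → sorted: ent
Word 2: "net" → sorted: ent
Same letters? ent == ent
Anagram = Yes


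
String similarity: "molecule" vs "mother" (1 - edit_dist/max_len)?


Word 1: "molecule" (length 8)
Word 2: "mother" (length 6)
One optimal edit sequence:
  1. keep 'm'
  2. keep 'o'
  3. delete 'l'  (+1)
  4. delete 'e'  (+1)
  5. substitute 'c' -> 't'  (+1)
  6. substitute 'u' -> 'h'  (+1)
  7. substitute 'l' -> 'e'  (+1)
  8. substitute 'e' -> 'r'  (+1)
Edit distance = 6
Max length = max(8, 6) = 8
Similarity = 1 - 6/8
= 0.2500


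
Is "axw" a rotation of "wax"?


Word: "wax", Candidate: "axw"
Method: check if candidate is substring of word+word
"waxwax" contains "axw"? Yes
Is rotation = Yes


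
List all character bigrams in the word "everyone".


Word: "everyone" (length 8)
Number of bigrams = 8 - 2 + 1 = 7
  Position 0: "ev"
  Position 1: "ve"
  Position 2: "er"
  Position 3: "ry"
  Position 4: "yo"
  Position 5: "on"
  Position 6: "ne"
Bigrams = "ev", "ve", "er", "ry", "yo", "on", "ne"


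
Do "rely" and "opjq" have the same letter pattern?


Pattern of "rely": [0, 1, 2, 3]
Pattern of "opjq": [0, 1, 2, 3]
Patterns match
Same pattern = Yes


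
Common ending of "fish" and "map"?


Word 1: "fish"
Word 2: "map"
Comparing from end:
  Pos -1: 'h' != 'p' (stop)
LCS = "" (length 0)


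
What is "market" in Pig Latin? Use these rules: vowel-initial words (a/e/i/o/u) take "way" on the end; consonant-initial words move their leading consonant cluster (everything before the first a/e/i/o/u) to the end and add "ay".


Word: "market"
Starts with consonant(s) → move to end, add 'ay'
Consonant cluster: "m"
Pig Latin = "arketmay"


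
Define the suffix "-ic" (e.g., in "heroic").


Suffix: -ic
Example: heroic = hero + -ic
Meaning = relating to


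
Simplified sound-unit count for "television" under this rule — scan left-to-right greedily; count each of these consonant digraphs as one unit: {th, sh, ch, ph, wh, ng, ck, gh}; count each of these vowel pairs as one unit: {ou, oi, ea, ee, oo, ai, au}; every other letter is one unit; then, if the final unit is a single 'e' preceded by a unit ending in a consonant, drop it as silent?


Word: "television" (10 letters)
Left-to-right scan:
  (1) 't' (letter)
  (2) 'e' (letter)
  (3) 'l' (letter)
  (4) 'e' (letter)
  (5) 'v' (letter)
  (6) 'i' (letter)
  (7) 's' (letter)
  (8) 'i' (letter)
  (9) 'o' (letter)
  (10) 'n' (letter)
Units from scan: 10
Sound units = 10 units
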